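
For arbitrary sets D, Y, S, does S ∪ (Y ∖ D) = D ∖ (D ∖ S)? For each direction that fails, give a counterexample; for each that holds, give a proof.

(⊇) Let x ∈ D ∖ (D ∖ S). Then either x ∈ D ∩ S and x ∉ Y; or x ∈ D ∩ Y ∩ S. In each case x ∈ S ∪ (Y ∖ D), so D ∖ (D ∖ S) ⊆ S ∪ (Y ∖ D).

(⊆) This inclusion fails. Take D = ∅, Y = {1}, S = ∅; then 1 ∈ S ∪ (Y ∖ D) but 1 ∉ D ∖ (D ∖ S).

The sets are not equal: only the reverse inclusion holds.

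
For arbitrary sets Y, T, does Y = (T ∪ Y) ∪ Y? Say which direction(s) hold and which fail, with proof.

The sets are not equal: only the forward inclusion holds.

Reverse inclusion. This inclusion fails. Take Y = ∅, T = {1}; then 1 ∈ (T ∪ Y) ∪ Y but 1 ∉ Y.

Forward inclusion. Let x ∈ Y. Then either x ∈ Y and x ∉ T; or x ∈ Y ∩ T. In each case x ∈ (T ∪ Y) ∪ Y, so Y ⊆ (T ∪ Y) ∪ Y.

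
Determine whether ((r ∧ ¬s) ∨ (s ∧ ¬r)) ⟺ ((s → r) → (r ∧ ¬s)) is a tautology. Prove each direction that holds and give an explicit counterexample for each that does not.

Converse. Assume the antecedent. If r is true, the antecedent forces (r = T, s = F), and (r ∧ ¬s) ∨ (s ∧ ¬r) holds there. If r is false, the antecedent forces (r = F, s = T), and (r ∧ ¬s) ∨ (s ∧ ¬r) holds there. Either way (r ∧ ¬s) ∨ (s ∧ ¬r) holds.

Forward direction. Assume the antecedent. If r is true, the antecedent forces (r = T, s = F), and (s → r) → (r ∧ ¬s) holds there. If r is false, the antecedent forces (r = F, s = T), and (s → r) → (r ∧ ¬s) holds there. Either way (s → r) → (r ∧ ¬s) holds.

Both directions hold; the statement is true.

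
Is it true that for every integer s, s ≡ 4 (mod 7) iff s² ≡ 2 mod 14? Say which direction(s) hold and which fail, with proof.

(⇒) This fails: take s = 11. Then 11 ≡ 4 (mod 7), but 11² = 121 ≡ 9 (mod 14), not 2.

(⇐) This fails: take s = 10. Then 10² = 100 ≡ 2 (mod 14), yet 10 ≡ 3 (mod 7), not 4.

Neither direction holds.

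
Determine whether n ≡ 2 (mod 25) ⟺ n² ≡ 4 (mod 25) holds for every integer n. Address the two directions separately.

The forward direction holds; the converse fails.

(→) Suppose n ≡ 2 (mod 25). Write n = 25j + 2. Then (25j + 2)² = 625j² + 100j + 4 = 25(25j² + 4j) + 4, so n² ≡ 4 (mod 25).

(←) This fails: take n = 23. Then 23² = 529 ≡ 4 (mod 25), yet 23 ≡ 23 (mod 25), not 2.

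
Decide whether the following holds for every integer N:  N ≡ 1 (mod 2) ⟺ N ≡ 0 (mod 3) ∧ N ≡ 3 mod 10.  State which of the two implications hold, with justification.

(⇒) fails; (⇐) holds.

[⇒] This fails: N = 1 gives 1 ≡ 1 (mod 2) but 1 ≡ 1 (mod 3), so the conjunction on the right does not hold.

[⇐] Conversely, if N ≡ 0 (mod 3) and N ≡ 3 (mod 10), then by the Chinese remainder theorem N ≡ 3 (mod 30). Since 3 ≡ 1 (mod 2) and 2 ∣ 30, we get N ≡ 1 (mod 2).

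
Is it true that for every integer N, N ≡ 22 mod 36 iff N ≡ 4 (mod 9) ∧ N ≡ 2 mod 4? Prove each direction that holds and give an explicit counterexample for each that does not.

Forward direction. Suppose N ≡ 22 (mod 36); write N = 36j + 22. Since 9 ∣ 36, reducing mod 9 gives N ≡ 22 ≡ 4 (mod 9); since 4 ∣ 36, reducing mod 4 gives N ≡ 22 ≡ 2 (mod 4).

Converse. If N ≡ 4 (mod 9) and N ≡ 2 (mod 4), then by the Chinese remainder theorem N ≡ 22 (mod 36). This is exactly N ≡ 22 (mod 36).

Both directions hold.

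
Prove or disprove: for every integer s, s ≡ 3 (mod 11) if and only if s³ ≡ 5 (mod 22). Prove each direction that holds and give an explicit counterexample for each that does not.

Only the reverse direction holds.

(⇒) This fails: take s = 14. Then 14 ≡ 3 (mod 11), but 14³ = 2744 ≡ 16 (mod 22), not 5.

(⇐) Conversely, the residues r modulo 22 with r³ ≡ 5 (mod 22) are exactly {3}, and each is ≡ 3 (mod 11).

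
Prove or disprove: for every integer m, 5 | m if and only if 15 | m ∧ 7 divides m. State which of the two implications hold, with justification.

(←) Suppose 15 ∣ m and 7 ∣ m. Any common multiple of 15 and 7 is a multiple of their lcm; here gcd(15, 7) = 1, so lcm(15, 7) = 15·7 = 105, so 105 ∣ m. Since 5 ∣ 105, it follows that 5 ∣ m.

(→) This fails: take m = 5. Certainly 5 ∣ 5, but 15 ∤ 5.

The forward direction fails; the converse holds.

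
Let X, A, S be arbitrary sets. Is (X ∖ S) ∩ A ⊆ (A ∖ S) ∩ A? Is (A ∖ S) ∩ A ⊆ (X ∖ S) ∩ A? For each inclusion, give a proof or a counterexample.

Only the forward inclusion holds.

(⊆) Let x ∈ (X ∖ S) ∩ A. Then x ∈ X ∩ A and x ∉ S, from which x ∈ (A ∖ S) ∩ A.

(⊇) This inclusion fails. Take X = ∅, A = {1}, S = ∅; then 1 ∈ (A ∖ S) ∩ A but 1 ∉ (X ∖ S) ∩ A.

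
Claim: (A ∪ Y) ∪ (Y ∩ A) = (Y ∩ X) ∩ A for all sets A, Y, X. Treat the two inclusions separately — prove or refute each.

(⊆) fails; (⊇) holds.

(⊆) This inclusion fails. Take A = {1}, Y = ∅, X = ∅; then 1 ∈ (A ∪ Y) ∪ (Y ∩ A) but 1 ∉ (Y ∩ X) ∩ A.

(⊇) Let x ∈ (Y ∩ X) ∩ A. Then x ∈ A ∩ Y ∩ X, from which x ∈ (A ∪ Y) ∪ (Y ∩ A).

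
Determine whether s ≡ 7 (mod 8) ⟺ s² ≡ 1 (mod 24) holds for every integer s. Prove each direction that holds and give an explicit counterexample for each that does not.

(→) This fails: take s = 15. Then 15 ≡ 7 (mod 8), but 15² = 225 ≡ 9 (mod 24), not 1.

(←) This fails: take s = 1. Then 1² = 1 ≡ 1 (mod 24), yet 1 ≡ 1 (mod 8), not 7.

Neither implication holds.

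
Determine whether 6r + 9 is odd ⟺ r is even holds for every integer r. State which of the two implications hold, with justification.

(⟹) This fails: take r = 7. Then 6r + 9 = 51, which is odd, yet r = 7 is odd, not even.

(⟸) Suppose r is even. Since 6 is even, 6r is even for every r, so 6r + 9 has the same parity as 9, which is odd. Hence 6r + 9 is odd.

Only the converse holds.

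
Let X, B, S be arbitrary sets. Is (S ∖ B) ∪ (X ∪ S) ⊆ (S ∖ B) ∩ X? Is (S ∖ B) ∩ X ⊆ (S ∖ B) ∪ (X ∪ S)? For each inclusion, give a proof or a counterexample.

(⊆) fails; (⊇) holds.

(⊆) This inclusion fails. Take X = {1}, B = ∅, S = ∅; then 1 ∈ (S ∖ B) ∪ (X ∪ S) but 1 ∉ (S ∖ B) ∩ X.

(⊇) Let x ∈ (S ∖ B) ∩ X. Then x ∈ X ∩ S and x ∉ B, from which x ∈ (S ∖ B) ∪ (X ∪ S).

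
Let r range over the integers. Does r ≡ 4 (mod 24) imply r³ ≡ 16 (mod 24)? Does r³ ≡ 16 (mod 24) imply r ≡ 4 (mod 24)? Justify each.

Not equivalent: only (⇒) holds.

(→) Suppose r ≡ 4 (mod 24). Write r = 24j + 4. Then (24j + 4)³ = 13824j³ + 6912j² + 1152j + 64 = 24(576j³ + 288j² + 48j + 2) + 16, so r³ ≡ 16 (mod 24).

(←) This fails: take r = 10. Then 10³ = 1000 ≡ 16 (mod 24), yet 10 ≡ 10 (mod 24), not 4.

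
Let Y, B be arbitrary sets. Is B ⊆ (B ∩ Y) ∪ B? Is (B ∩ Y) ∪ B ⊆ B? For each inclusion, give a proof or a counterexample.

Forward inclusion. Let x ∈ B. Then either x ∈ B and x ∉ Y; or x ∈ Y ∩ B. In each case x ∈ (B ∩ Y) ∪ B, so B ⊆ (B ∩ Y) ∪ B.

Reverse inclusion. Let x ∈ (B ∩ Y) ∪ B. Then either x ∈ B and x ∉ Y; or x ∈ Y ∩ B. In each case x ∈ B, so (B ∩ Y) ∪ B ⊆ B.

Both inclusions hold.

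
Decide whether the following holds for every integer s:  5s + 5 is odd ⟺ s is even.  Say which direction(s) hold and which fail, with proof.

[⇒] Suppose 5s + 5 is odd. Since 5 is odd, 5s and s have the same parity, so 5s + 5 ≡ s + 5 (mod 2). As 5 is odd, 5s + 5 is odd exactly when s is even. Thus s is even.

[⇐] Conversely, suppose s is even; write s = 2j. Then 5s + 5 = 5·(2j) + 5 = 2·5j + 5, which is odd.

Both implications hold.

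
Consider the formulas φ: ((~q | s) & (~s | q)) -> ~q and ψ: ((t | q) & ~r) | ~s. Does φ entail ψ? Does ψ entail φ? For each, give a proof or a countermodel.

Neither direction holds.

Forward direction. This fails. Under q = F, r = F, s = T, t = F, the left side is true but the right side is false.

Converse. This fails. Under q = T, r = F, s = T, t = F, the left side is false but the right side is true.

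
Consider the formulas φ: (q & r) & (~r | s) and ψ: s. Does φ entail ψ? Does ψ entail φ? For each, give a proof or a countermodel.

(⇒) Assume the antecedent. If q is true, the antecedent forces (q = T, s = T, r = T), and s holds there. If q is false, the antecedent cannot hold. Either way s holds.

(⇐) This fails. Under q = F, s = T, r = F, the left side is false but the right side is true.

Not equivalent: only (⇒) holds.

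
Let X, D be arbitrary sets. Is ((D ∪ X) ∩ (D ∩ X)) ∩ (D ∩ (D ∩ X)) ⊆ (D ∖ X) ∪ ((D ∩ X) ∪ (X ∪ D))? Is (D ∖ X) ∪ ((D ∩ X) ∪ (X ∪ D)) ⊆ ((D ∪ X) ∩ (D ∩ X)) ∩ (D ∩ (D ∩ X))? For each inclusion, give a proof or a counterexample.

Only the forward inclusion holds.

(⊇) This inclusion fails. Take X = {1}, D = ∅; then 1 ∈ (D ∖ X) ∪ ((D ∩ X) ∪ (X ∪ D)) but 1 ∉ ((D ∪ X) ∩ (D ∩ X)) ∩ (D ∩ (D ∩ X)).

(⊆) Let x ∈ ((D ∪ X) ∩ (D ∩ X)) ∩ (D ∩ (D ∩ X)). Then x ∈ X ∩ D, from which x ∈ (D ∖ X) ∪ ((D ∩ X) ∪ (X ∪ D)).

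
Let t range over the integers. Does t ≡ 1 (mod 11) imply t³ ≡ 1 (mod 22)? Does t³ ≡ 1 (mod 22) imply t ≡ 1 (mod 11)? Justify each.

Only the reverse direction holds.

[⇐] The residues r modulo 22 with r³ ≡ 1 (mod 22) are exactly {1}, and each is ≡ 1 (mod 11).

[⇒] This fails: take t = 12. Then 12 ≡ 1 (mod 11), but 12³ = 1728 ≡ 12 (mod 22), not 1.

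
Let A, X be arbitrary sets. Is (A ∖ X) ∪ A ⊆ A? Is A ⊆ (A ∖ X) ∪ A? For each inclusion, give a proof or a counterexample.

The two sets are equal.

Forward inclusion. Let x ∈ (A ∖ X) ∪ A. Then either x ∈ A and x ∉ X; or x ∈ A ∩ X. In each case x ∈ A, so (A ∖ X) ∪ A ⊆ A.

Reverse inclusion. Let x ∈ A. Then either x ∈ A and x ∉ X; or x ∈ A ∩ X. In each case x ∈ (A ∖ X) ∪ A, so A ⊆ (A ∖ X) ∪ A.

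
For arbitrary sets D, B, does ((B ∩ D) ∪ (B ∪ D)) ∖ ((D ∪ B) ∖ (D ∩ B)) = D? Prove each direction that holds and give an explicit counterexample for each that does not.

(⊆) holds; (⊇) fails.

(⊆) Let x ∈ ((B ∩ D) ∪ (B ∪ D)) ∖ ((D ∪ B) ∖ (D ∩ B)). Then x ∈ D ∩ B, from which x ∈ D.

(⊇) This inclusion fails. Take D = {1}, B = ∅; then 1 ∈ D but 1 ∉ ((B ∩ D) ∪ (B ∪ D)) ∖ ((D ∪ B) ∖ (D ∩ B)).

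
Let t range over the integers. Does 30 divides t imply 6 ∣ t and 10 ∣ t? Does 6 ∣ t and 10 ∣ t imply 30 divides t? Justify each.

Both implications hold.

(⟸) Suppose 6 ∣ t and 10 ∣ t. Any common multiple of 6 and 10 is a multiple of their lcm; here lcm(6, 10) = 6·10/gcd(6, 10) = 60/2 = 30, so 30 ∣ t.

(⟹) If 30 ∣ t, write t = 30q. Since 30 = 5·6, t = 6·(5q), so 6 ∣ t; and since 30 = 3·10, t = 10·(3q), so 10 ∣ t.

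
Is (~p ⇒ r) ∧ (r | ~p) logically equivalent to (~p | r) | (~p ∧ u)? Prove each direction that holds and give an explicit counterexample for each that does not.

(⇒) holds; (⇐) fails.

(⟹) Assume the antecedent. If p is true, the antecedent forces (p = T, r = T, u = F) or (p = T, r = T, u = T), and (~p | r) | (~p ∧ u) holds there. If p is false, (~p | r) | (~p ∧ u) reduces to true regardless of the other variables. Either way (~p | r) | (~p ∧ u) holds.

(⟸) This fails. Under p = F, r = F, u = F, the left side is false but the right side is true.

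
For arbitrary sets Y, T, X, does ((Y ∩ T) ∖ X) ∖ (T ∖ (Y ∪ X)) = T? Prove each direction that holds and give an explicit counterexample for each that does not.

(⊆) Let x ∈ ((Y ∩ T) ∖ X) ∖ (T ∖ (Y ∪ X)). Then x ∈ Y ∩ T and x ∉ X, from which x ∈ T.

(⊇) This inclusion fails. Take Y = ∅, T = {1}, X = ∅; then 1 ∈ T but 1 ∉ ((Y ∩ T) ∖ X) ∖ (T ∖ (Y ∪ X)).

The sets are not equal: only the forward inclusion holds.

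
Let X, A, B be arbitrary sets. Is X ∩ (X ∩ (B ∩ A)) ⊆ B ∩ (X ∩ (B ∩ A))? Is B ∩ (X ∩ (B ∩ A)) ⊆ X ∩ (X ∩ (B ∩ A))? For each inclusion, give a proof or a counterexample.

Both inclusions hold.

(⊆) Let x ∈ X ∩ (X ∩ (B ∩ A)). Then x ∈ X ∩ A ∩ B, from which x ∈ B ∩ (X ∩ (B ∩ A)).

(⊇) Let x ∈ B ∩ (X ∩ (B ∩ A)). Then x ∈ X ∩ A ∩ B, from which x ∈ X ∩ (X ∩ (B ∩ A)).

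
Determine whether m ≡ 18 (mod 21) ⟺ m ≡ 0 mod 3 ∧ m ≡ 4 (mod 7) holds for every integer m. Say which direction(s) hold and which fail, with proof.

The biconditional holds.

Converse. If m ≡ 0 (mod 3) and m ≡ 4 (mod 7), then by the Chinese remainder theorem m ≡ 18 (mod 21). This is exactly m ≡ 18 (mod 21).

Forward direction. Suppose m ≡ 18 (mod 21); write m = 21j + 18. Since 3 ∣ 21, reducing mod 3 gives m ≡ 18 ≡ 0 (mod 3); since 7 ∣ 21, reducing mod 7 gives m ≡ 18 ≡ 4 (mod 7).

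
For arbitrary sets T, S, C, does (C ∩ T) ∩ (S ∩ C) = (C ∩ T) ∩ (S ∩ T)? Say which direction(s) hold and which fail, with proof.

Both inclusions hold.

(⊆) Let x ∈ (C ∩ T) ∩ (S ∩ C). Then x ∈ T ∩ S ∩ C, from which x ∈ (C ∩ T) ∩ (S ∩ T).

(⊇) Let x ∈ (C ∩ T) ∩ (S ∩ T). Then x ∈ T ∩ S ∩ C, from which x ∈ (C ∩ T) ∩ (S ∩ C).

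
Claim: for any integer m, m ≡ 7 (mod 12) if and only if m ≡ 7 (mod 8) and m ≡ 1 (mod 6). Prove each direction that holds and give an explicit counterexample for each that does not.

(⇒) fails; (⇐) holds.

[⇒] This fails: m = 19 gives 19 ≡ 7 (mod 12) but 19 ≡ 3 (mod 8), so the conjunction on the right does not hold.

[⇐] Conversely, if m ≡ 7 (mod 8) and m ≡ 1 (mod 6), then by the Chinese remainder theorem m ≡ 7 (mod 24). Since 7 ≡ 7 (mod 12) and 12 ∣ 24, we get m ≡ 7 (mod 12).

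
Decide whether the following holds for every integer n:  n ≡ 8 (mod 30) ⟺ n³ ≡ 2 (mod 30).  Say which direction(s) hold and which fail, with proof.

Both directions hold; the statement is true.

(⟸) Suppose n³ ≡ 2 (mod 30). The only residue r in {0, …, 29} with r³ ≡ 2 (mod 30) is r = 8, so n ≡ 8 (mod 30).

(⟹) Suppose n ≡ 8 (mod 30). Write n = 30j + 8. Then (30j + 8)³ = 27000j³ + 21600j² + 5760j + 512 = 30(900j³ + 720j² + 192j + 17) + 2, so n³ ≡ 2 (mod 30).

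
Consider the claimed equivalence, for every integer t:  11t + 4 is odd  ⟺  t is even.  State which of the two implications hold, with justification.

Both directions fail.

(⇒) This fails: t = 5 gives 11t + 4 = 59, which is odd, but 5 is odd, not even.

(⇐) This also fails: t = 0 is even, but 11t + 4 = 4 is even, not odd.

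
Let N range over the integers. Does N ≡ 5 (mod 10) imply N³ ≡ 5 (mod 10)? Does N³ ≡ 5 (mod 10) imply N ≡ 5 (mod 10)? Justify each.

Equivalent; both directions hold.

(→) Suppose N ≡ 5 (mod 10). Write N = 10j + 5. Then (10j + 5)³ = 1000j³ + 1500j² + 750j + 125 = 10(100j³ + 150j² + 75j + 12) + 5, so N³ ≡ 5 (mod 10).

(←) For the converse, argue contrapositively. If N ≢ 5 (mod 10), then N is congruent to one of 0, 1, 2, 3, 4, 6, 7, 8, 9 modulo 10, and these give N³ ≡ 0, 1, 8, 7, 4, 6, 3, 2, 9 respectively — never 5.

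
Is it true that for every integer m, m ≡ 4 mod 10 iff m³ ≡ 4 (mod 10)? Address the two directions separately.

Equivalent; both directions hold.

Converse. Suppose m³ ≡ 4 (mod 10). The only residue r in {0, …, 9} with r³ ≡ 4 (mod 10) is r = 4, so m ≡ 4 (mod 10).

Forward direction. Suppose m ≡ 4 mod 10. Write m = 10j + 4. Then (10j + 4)³ = 1000j³ + 1200j² + 480j + 64 = 10(100j³ + 120j² + 48j + 6) + 4, so m³ ≡ 4 (mod 10).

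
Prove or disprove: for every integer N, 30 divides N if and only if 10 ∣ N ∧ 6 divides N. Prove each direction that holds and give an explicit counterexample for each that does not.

Forward direction. If 30 ∣ N, write N = 30q. Since 30 = 3·10, N = 10·(3q), so 10 ∣ N; and since 30 = 5·6, N = 6·(5q), so 6 ∣ N.

Converse. Suppose 10 ∣ N and 6 ∣ N. Any common multiple of 10 and 6 is a multiple of their lcm; here lcm(10, 6) = 10·6/gcd(10, 6) = 60/2 = 30, so 30 ∣ N.

Both directions hold.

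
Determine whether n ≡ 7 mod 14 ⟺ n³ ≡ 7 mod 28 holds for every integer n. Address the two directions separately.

The forward direction fails; the converse holds.

Converse. The residues r modulo 28 with r³ ≡ 7 (mod 28) are exactly {7}, and each is ≡ 7 (mod 14).

Forward direction. This fails: take n = 21. Then 21 ≡ 7 (mod 14), but 21³ = 9261 ≡ 21 (mod 28), not 7.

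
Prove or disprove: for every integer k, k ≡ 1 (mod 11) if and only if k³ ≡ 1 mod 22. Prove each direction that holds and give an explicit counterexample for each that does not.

(⇒) This fails: take k = 12. Then 12 ≡ 1 (mod 11), but 12³ = 1728 ≡ 12 (mod 22), not 1.

(⇐) Conversely, the residues r modulo 22 with r³ ≡ 1 (mod 22) are exactly {1}, and each is ≡ 1 (mod 11).

(⇒) fails; (⇐) holds.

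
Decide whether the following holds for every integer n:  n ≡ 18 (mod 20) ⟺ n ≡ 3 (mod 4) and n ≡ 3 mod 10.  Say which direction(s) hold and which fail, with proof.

Forward direction. This fails: n = 18 gives 18 ≡ 18 (mod 20) but 18 ≡ 2 (mod 4), so the conjunction on the right does not hold.

Converse. This fails: n = 3 satisfies both congruences on the right (3 ≡ 3 mod 4 and 3 ≡ 3 mod 10) yet 3 ≡ 3 (mod 20), not 18.

Both directions fail.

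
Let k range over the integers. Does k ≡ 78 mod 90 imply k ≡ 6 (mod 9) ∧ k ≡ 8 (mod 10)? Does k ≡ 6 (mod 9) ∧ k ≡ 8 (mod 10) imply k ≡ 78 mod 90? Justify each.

(⟹) Suppose k ≡ 78 (mod 90); write k = 90j + 78. Since 9 ∣ 90, reducing mod 9 gives k ≡ 78 ≡ 6 (mod 9); since 10 ∣ 90, reducing mod 10 gives k ≡ 78 ≡ 8 (mod 10).

(⟸) Conversely, if k ≡ 6 (mod 9) and k ≡ 8 (mod 10), then by the Chinese remainder theorem k ≡ 78 (mod 90). This is exactly k ≡ 78 (mod 90).

Both directions hold; the statement is true.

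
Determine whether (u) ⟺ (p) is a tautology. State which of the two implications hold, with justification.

[⇒] This fails. Under u = T, p = F, the left side is true but the right side is false.

[⇐] This fails. Under u = F, p = T, the left side is false but the right side is true.

Both directions fail.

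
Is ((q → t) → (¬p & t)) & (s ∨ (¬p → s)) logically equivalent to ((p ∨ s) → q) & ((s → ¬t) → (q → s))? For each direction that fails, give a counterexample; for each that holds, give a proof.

(⟹) This fails. Under s = T, t = T, q = F, p = F, the left side is true but the right side is false.

(⟸) This fails. Under s = F, t = F, q = F, p = F, the left side is false but the right side is true.

(⇒) fails and (⇐) fails.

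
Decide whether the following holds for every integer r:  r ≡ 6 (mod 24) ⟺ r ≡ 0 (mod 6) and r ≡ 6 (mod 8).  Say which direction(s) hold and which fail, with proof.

Converse. If r ≡ 0 (mod 6) and r ≡ 6 (mod 8), then by the Chinese remainder theorem r ≡ 6 (mod 24). This is exactly r ≡ 6 (mod 24).

Forward direction. Suppose r ≡ 6 (mod 24); write r = 24j + 6. Since 6 ∣ 24, reducing mod 6 gives r ≡ 6 ≡ 0 (mod 6); since 8 ∣ 24, reducing mod 8 gives r ≡ 6 (mod 8).

Both directions hold.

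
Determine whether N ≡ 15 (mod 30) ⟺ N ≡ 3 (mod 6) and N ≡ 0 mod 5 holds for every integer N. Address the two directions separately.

Equivalent; both directions hold.

(⇒) Suppose N ≡ 15 (mod 30); write N = 30j + 15. Since 6 ∣ 30, reducing mod 6 gives N ≡ 15 ≡ 3 (mod 6); since 5 ∣ 30, reducing mod 5 gives N ≡ 15 ≡ 0 (mod 5).

(⇐) Conversely, if N ≡ 3 (mod 6) and N ≡ 0 (mod 5), then by the Chinese remainder theorem N ≡ 15 (mod 30). This is exactly N ≡ 15 (mod 30).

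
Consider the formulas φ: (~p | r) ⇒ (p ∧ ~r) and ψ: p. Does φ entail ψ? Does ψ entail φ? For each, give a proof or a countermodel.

Only the forward direction holds.

[⇒] Assume the antecedent. If p is true, p reduces to true regardless of the other variables. If p is false, the antecedent cannot hold. Either way p holds.

[⇐] This fails. Under p = T, r = T, the left side is false but the right side is true.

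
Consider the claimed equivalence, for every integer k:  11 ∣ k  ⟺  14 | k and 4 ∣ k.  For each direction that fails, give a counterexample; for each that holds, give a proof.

(→) This fails: take k = 11. Certainly 11 ∣ 11, but 14 ∤ 11.

(←) This fails: take k = 28. Both 14 ∣ 28 and 4 ∣ 28, yet 28 is not a multiple of 11 (since 28 = 2·11 + 6), so 11 ∤ 28.

Neither implication holds.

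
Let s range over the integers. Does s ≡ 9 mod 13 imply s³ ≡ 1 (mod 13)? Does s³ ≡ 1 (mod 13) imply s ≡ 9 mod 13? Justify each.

(⟹) Suppose s ≡ 9 mod 13. Write s = 13j + 9. Then (13j + 9)³ = 2197j³ + 4563j² + 3159j + 729 = 13(169j³ + 351j² + 243j + 56) + 1, so s³ ≡ 1 (mod 13).

(⟸) This fails: take s = 1. Then 1³ = 1 ≡ 1 (mod 13), yet 1 ≡ 1 (mod 13), not 9.

(⇒) holds; (⇐) fails.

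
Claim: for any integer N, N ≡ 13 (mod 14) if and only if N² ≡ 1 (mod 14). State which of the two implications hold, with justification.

The forward direction holds; the converse fails.

[⇒] Suppose N ≡ 13 (mod 14). Write N = 14j + 13. Then (14j + 13)² = 196j² + 364j + 169 = 14(14j² + 26j + 12) + 1, so N² ≡ 1 (mod 14).

[⇐] This fails: take N = 1. Then 1² = 1 ≡ 1 (mod 14), yet 1 ≡ 1 (mod 14), not 13.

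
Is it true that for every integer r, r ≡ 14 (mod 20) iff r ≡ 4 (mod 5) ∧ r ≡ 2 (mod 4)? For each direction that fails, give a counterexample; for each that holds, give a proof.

Forward direction. Suppose r ≡ 14 (mod 20); write r = 20j + 14. Since 5 ∣ 20, reducing mod 5 gives r ≡ 14 ≡ 4 (mod 5); since 4 ∣ 20, reducing mod 4 gives r ≡ 14 ≡ 2 (mod 4).

Converse. If r ≡ 4 (mod 5) and r ≡ 2 (mod 4), then by the Chinese remainder theorem r ≡ 14 (mod 20). This is exactly r ≡ 14 (mod 20).

Equivalent; both directions hold.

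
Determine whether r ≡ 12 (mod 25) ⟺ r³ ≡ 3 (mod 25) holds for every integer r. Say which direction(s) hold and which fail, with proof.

(⇐) Suppose r³ ≡ 3 (mod 25). The only residue r in {0, …, 24} with r³ ≡ 3 (mod 25) is r = 12, so r ≡ 12 (mod 25).

(⇒) Suppose r ≡ 12 (mod 25). Write r = 25j + 12. Then (25j + 12)³ = 15625j³ + 22500j² + 10800j + 1728 = 25(625j³ + 900j² + 432j + 69) + 3, so r³ ≡ 3 (mod 25).

Both implications hold.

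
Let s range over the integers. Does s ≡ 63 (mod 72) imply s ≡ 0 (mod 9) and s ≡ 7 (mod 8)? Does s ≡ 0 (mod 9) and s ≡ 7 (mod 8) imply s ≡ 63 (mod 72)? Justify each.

(→) Suppose s ≡ 63 (mod 72); write s = 72j + 63. Since 9 ∣ 72, reducing mod 9 gives s ≡ 63 ≡ 0 (mod 9); since 8 ∣ 72, reducing mod 8 gives s ≡ 63 ≡ 7 (mod 8).

(←) Conversely, if s ≡ 0 (mod 9) and s ≡ 7 (mod 8), then by the Chinese remainder theorem s ≡ 63 (mod 72). This is exactly s ≡ 63 (mod 72).

Both directions hold; the statement is true.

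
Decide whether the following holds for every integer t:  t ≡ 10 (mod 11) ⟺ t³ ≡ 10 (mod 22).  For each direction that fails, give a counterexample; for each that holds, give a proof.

[⇒] This fails: take t = 21. Then 21 ≡ 10 (mod 11), but 21³ = 9261 ≡ 21 (mod 22), not 10.

[⇐] Conversely, the residues r modulo 22 with r³ ≡ 10 (mod 22) are exactly {10}, and each is ≡ 10 (mod 11).

Only the reverse direction holds.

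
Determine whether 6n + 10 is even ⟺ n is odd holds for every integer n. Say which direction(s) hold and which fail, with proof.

[⇒] This fails: take n = 0. Then 6n + 10 = 10, which is even, yet n = 0 is even, not odd.

[⇐] Suppose n is odd. Since 6 is even, 6n is even for every n, so 6n + 10 has the same parity as 10, which is even. Hence 6n + 10 is even.

Not equivalent: only (⇐) holds.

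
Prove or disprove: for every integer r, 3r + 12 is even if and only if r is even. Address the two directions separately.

The biconditional holds.

(⟹) Suppose 3r + 12 is even. Since 3 is odd, 3r and r have the same parity, so 3r + 12 ≡ r + 12 (mod 2). As 12 is even, 3r + 12 is even exactly when r is even. Thus r is even.

(⟸) Conversely, suppose r is even; write r = 2j. Then 3r + 12 = 3·(2j) + 12 = 2·3j + 12, which is even.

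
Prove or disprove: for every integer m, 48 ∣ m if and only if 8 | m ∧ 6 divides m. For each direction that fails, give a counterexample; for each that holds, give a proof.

Only the forward implication holds.

Forward direction. If 48 ∣ m, write m = 48q. Since 48 = 6·8, m = 8·(6q), so 8 ∣ m; and since 48 = 8·6, m = 6·(8q), so 6 ∣ m.

Converse. This fails: take m = 24. Both 8 ∣ 24 and 6 ∣ 24, yet 24 is not a multiple of 48 (since 24 = 0·48 + 24), so 48 ∤ 24.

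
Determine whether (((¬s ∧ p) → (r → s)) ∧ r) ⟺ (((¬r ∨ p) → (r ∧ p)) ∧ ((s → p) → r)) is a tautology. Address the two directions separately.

Not equivalent: only (⇒) holds.

(→) Assume the antecedent. If p is true, the antecedent forces (p = T, s = T, r = T), and the consequent holds there. If p is false, the antecedent forces (p = F, s = F, r = T) or (p = F, s = T, r = T), and the consequent holds there. Either way the consequent holds.

(←) This fails. Under p = T, s = F, r = T, the left side is false but the right side is true.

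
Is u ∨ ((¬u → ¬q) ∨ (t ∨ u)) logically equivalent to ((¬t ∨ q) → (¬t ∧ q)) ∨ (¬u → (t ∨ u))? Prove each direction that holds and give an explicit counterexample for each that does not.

(⟹) This fails. Under q = F, u = F, t = F, the left side is true but the right side is false.

(⟸) This fails. Under q = T, u = F, t = F, the left side is false but the right side is true.

Both directions fail.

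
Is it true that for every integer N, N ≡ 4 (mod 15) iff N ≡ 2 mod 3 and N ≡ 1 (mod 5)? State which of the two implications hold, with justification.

(⇒) fails and (⇐) fails.

Forward direction. This fails: N = 4 gives 4 ≡ 4 (mod 15) but 4 ≡ 1 (mod 3), so the conjunction on the right does not hold.

Converse. This fails: N = 11 satisfies both congruences on the right (11 ≡ 2 mod 3 and 11 ≡ 1 mod 5) yet 11 ≡ 11 (mod 15), not 4.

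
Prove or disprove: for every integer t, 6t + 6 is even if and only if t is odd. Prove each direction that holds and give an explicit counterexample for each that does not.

(⟹) This fails: take t = 2. Then 6t + 6 = 18, which is even, yet t = 2 is even, not odd.

(⟸) Suppose t is odd. Since 6 is even, 6t is even for every t, so 6t + 6 has the same parity as 6, which is even. Hence 6t + 6 is even.

Only the converse holds.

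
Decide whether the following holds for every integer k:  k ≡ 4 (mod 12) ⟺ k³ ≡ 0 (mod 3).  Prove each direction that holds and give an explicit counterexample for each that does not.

[⇒] This fails: take k = 4. Then 4 ≡ 4 (mod 12), but 4³ = 64 ≡ 1 (mod 3), not 0.

[⇐] This fails: take k = 0. Then 0³ = 0 ≡ 0 (mod 3), yet 0 ≡ 0 (mod 12), not 4.

(⇒) fails and (⇐) fails.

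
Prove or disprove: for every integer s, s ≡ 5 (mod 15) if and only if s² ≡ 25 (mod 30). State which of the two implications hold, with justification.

Both directions fail.

[⇒] This fails: take s = 20. Then 20 ≡ 5 (mod 15), but 20² = 400 ≡ 10 (mod 30), not 25.

[⇐] This fails: take s = 25. Then 25² = 625 ≡ 25 (mod 30), yet 25 ≡ 10 (mod 15), not 5.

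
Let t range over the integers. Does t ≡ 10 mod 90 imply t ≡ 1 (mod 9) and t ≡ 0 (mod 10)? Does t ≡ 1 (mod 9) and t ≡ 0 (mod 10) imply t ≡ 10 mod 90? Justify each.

Both directions hold; the statement is true.

Forward direction. Suppose t ≡ 10 (mod 90); write t = 90j + 10. Since 9 ∣ 90, reducing mod 9 gives t ≡ 10 ≡ 1 (mod 9); since 10 ∣ 90, reducing mod 10 gives t ≡ 10 ≡ 0 (mod 10).

Converse. If t ≡ 1 (mod 9) and t ≡ 0 (mod 10), then by the Chinese remainder theorem t ≡ 10 (mod 90). This is exactly t ≡ 10 (mod 90).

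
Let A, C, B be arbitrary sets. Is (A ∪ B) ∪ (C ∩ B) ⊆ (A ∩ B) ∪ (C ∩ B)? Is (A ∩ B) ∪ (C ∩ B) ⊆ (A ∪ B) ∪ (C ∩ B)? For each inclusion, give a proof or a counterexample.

(⊆) This inclusion fails. Take A = {1}, C = ∅, B = ∅; then 1 ∈ (A ∪ B) ∪ (C ∩ B) but 1 ∉ (A ∩ B) ∪ (C ∩ B).

(⊇) Let x ∈ (A ∩ B) ∪ (C ∩ B). Then either x ∈ A ∩ B and x ∉ C; or x ∈ C ∩ B and x ∉ A; or x ∈ A ∩ C ∩ B. In each case x ∈ (A ∪ B) ∪ (C ∩ B), so (A ∩ B) ∪ (C ∩ B) ⊆ (A ∪ B) ∪ (C ∩ B).

(⊆) fails; (⊇) holds.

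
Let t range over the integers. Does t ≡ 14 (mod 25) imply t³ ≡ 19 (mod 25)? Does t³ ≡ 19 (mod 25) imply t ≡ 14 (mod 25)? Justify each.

(⟹) Suppose t ≡ 14 (mod 25). Write t = 25j + 14. Then (25j + 14)³ = 15625j³ + 26250j² + 14700j + 2744 = 25(625j³ + 1050j² + 588j + 109) + 19, so t³ ≡ 19 (mod 25).

(⟸) Conversely, suppose t³ ≡ 19 (mod 25). The only residue r in {0, …, 24} with r³ ≡ 19 (mod 25) is r = 14, so t ≡ 14 (mod 25).

Both directions hold.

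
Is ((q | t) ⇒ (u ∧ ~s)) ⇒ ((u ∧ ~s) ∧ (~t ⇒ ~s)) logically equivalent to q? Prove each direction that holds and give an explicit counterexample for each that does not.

(⇒) fails; (⇐) holds.

(⟹) This fails. Under s = F, u = T, t = F, q = F, the left side is true but the right side is false.

(⟸) Assume the antecedent. If q is true, the consequent reduces to true regardless of the other variables. If q is false, the antecedent cannot hold. Either way the consequent holds.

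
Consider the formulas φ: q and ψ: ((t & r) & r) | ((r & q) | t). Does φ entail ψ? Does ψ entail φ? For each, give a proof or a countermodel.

Both directions fail.

(→) This fails. Under r = F, q = T, t = F, the left side is true but the right side is false.

(←) This fails. Under r = F, q = F, t = T, the left side is false but the right side is true.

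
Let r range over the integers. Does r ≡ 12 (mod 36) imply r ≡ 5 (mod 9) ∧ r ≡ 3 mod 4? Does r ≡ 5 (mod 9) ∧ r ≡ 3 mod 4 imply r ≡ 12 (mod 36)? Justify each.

(⟹) This fails: r = 12 gives 12 ≡ 12 (mod 36) but 12 ≡ 3 (mod 9), so the conjunction on the right does not hold.

(⟸) This fails: r = 23 satisfies both congruences on the right (23 ≡ 5 mod 9 and 23 ≡ 3 mod 4) yet 23 ≡ 23 (mod 36), not 12.

Neither implication holds.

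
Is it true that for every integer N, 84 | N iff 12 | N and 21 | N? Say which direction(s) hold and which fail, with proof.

The biconditional holds.

(→) If 84 ∣ N, write N = 84q. Since 84 = 7·12, N = 12·(7q), so 12 ∣ N; and since 84 = 4·21, N = 21·(4q), so 21 ∣ N.

(←) Suppose 12 ∣ N and 21 ∣ N. Any common multiple of 12 and 21 is a multiple of their lcm; here lcm(12, 21) = 12·21/gcd(12, 21) = 252/3 = 84, so 84 ∣ N.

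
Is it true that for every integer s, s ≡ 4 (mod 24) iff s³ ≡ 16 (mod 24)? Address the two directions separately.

(⇒) holds; (⇐) fails.

[⇒] Suppose s ≡ 4 (mod 24). Write s = 24j + 4. Then (24j + 4)³ = 13824j³ + 6912j² + 1152j + 64 = 24(576j³ + 288j² + 48j + 2) + 16, so s³ ≡ 16 (mod 24).

[⇐] This fails: take s = 10. Then 10³ = 1000 ≡ 16 (mod 24), yet 10 ≡ 10 (mod 24), not 4.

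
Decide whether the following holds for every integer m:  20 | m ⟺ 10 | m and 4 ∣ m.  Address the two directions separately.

(⇐) Suppose 10 ∣ m and 4 ∣ m. Any common multiple of 10 and 4 is a multiple of their lcm; here lcm(10, 4) = 10·4/gcd(10, 4) = 40/2 = 20, so 20 ∣ m.

(⇒) If 20 ∣ m, write m = 20q. Since 20 = 2·10, m = 10·(2q), so 10 ∣ m; and since 20 = 5·4, m = 4·(5q), so 4 ∣ m.

Both implications hold.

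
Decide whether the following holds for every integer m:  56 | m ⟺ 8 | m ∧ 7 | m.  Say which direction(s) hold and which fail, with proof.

(⟹) If 56 ∣ m, write m = 56q. Since 56 = 7·8, m = 8·(7q), so 8 ∣ m; and since 56 = 8·7, m = 7·(8q), so 7 ∣ m.

(⟸) Suppose 8 ∣ m and 7 ∣ m. Any common multiple of 8 and 7 is a multiple of their lcm; here gcd(8, 7) = 1, so lcm(8, 7) = 8·7 = 56, so 56 ∣ m.

Both directions hold; the statement is true.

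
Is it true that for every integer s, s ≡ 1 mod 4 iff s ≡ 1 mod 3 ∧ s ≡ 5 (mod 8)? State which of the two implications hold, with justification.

Only the reverse direction holds.

Forward direction. This fails: s = 1 gives 1 ≡ 1 (mod 4) but 1 ≡ 1 (mod 8), so the conjunction on the right does not hold.

Converse. If s ≡ 1 (mod 3) and s ≡ 5 (mod 8), then by the Chinese remainder theorem s ≡ 13 (mod 24). Since 13 ≡ 1 (mod 4) and 4 ∣ 24, we get s ≡ 1 (mod 4).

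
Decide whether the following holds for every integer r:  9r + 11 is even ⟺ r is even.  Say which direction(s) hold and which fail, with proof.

Neither direction holds.

(⟹) This fails: r = 7 gives 9r + 11 = 74, which is even, but 7 is odd, not even.

(⟸) This also fails: r = 4 is even, but 9r + 11 = 47 is odd, not even.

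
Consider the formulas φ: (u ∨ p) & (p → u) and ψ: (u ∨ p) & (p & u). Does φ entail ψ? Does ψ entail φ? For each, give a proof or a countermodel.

(⇒) This fails. Under u = T, p = F, the left side is true but the right side is false.

(⇐) Assume the antecedent. If u is true, (u ∨ p) & (p → u) reduces to true regardless of the other variables. If u is false, the antecedent cannot hold. Either way (u ∨ p) & (p → u) holds.

Only the converse holds.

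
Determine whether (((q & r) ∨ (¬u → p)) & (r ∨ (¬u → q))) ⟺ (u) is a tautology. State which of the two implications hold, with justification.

[⇐] Assume the antecedent. If u is true, the consequent reduces to true regardless of the other variables. If u is false, the antecedent cannot hold. Either way the consequent holds.

[⇒] This fails. Under u = F, r = T, p = T, q = F, the left side is true but the right side is false.

(⇒) fails; (⇐) holds.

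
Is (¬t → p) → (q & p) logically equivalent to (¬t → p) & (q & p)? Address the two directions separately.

The forward direction fails; the converse holds.

(⇒) This fails. Under q = F, t = F, p = F, the left side is true but the right side is false.

(⇐) Assume the antecedent. If q is true, the antecedent forces (q = T, t = F, p = T) or (q = T, t = T, p = T), and (¬t → p) → (q & p) holds there. If q is false, the antecedent cannot hold. Either way (¬t → p) → (q & p) holds.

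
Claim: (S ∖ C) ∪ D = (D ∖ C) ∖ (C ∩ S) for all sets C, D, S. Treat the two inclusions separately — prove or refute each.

(⟸) Let x ∈ (D ∖ C) ∖ (C ∩ S). Then either x ∈ D and x ∉ C, S; or x ∈ D ∩ S and x ∉ C. In each case x ∈ (S ∖ C) ∪ D, so (D ∖ C) ∖ (C ∩ S) ⊆ (S ∖ C) ∪ D.

(⟹) This inclusion fails. Take C = {1}, D = {1}, S = ∅; then 1 ∈ (S ∖ C) ∪ D but 1 ∉ (D ∖ C) ∖ (C ∩ S).

Only the reverse inclusion holds.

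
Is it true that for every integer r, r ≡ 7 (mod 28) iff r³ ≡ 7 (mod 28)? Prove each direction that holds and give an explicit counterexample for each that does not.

Equivalent; both directions hold.

(⇒) Suppose r ≡ 7 (mod 28). Write r = 28j + 7. Then (28j + 7)³ = 21952j³ + 16464j² + 4116j + 343 = 28(784j³ + 588j² + 147j + 12) + 7, so r³ ≡ 7 (mod 28).

(⇐) Conversely, suppose r³ ≡ 7 (mod 28). The only residue r in {0, …, 27} with r³ ≡ 7 (mod 28) is r = 7, so r ≡ 7 (mod 28).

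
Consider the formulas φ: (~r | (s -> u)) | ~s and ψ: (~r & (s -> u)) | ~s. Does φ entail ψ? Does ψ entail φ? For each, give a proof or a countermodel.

[⇒] This fails. Under u = F, r = F, s = T, the left side is true but the right side is false.

[⇐] Assume the antecedent. If u is true, (~r | (s -> u)) | ~s reduces to true regardless of the other variables. If u is false, the antecedent forces (u = F, r = F, s = F) or (u = F, r = T, s = F), and (~r | (s -> u)) | ~s holds there. Either way (~r | (s -> u)) | ~s holds.

Not equivalent: only (⇐) holds.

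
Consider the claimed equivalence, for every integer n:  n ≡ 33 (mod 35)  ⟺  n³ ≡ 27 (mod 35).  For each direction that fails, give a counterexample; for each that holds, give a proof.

Only the forward implication holds.

(→) Suppose n ≡ 33 (mod 35). Write n = 35j + 33. Then (35j + 33)³ = 42875j³ + 121275j² + 114345j + 35937 = 35(1225j³ + 3465j² + 3267j + 1026) + 27, so n³ ≡ 27 (mod 35).

(←) This fails: take n = 3. Then 3³ = 27 ≡ 27 (mod 35), yet 3 ≡ 3 (mod 35), not 33.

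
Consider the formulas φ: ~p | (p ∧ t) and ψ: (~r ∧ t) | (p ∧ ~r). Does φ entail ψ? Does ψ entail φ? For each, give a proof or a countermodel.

(⟹) This fails. Under r = F, t = F, p = F, the left side is true but the right side is false.

(⟸) This fails. Under r = F, t = F, p = T, the left side is false but the right side is true.

Neither direction holds.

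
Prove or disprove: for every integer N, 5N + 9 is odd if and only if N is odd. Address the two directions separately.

[⇒] This fails: N = 4 gives 5N + 9 = 29, which is odd, but 4 is even, not odd.

[⇐] This also fails: N = 1 is odd, but 5N + 9 = 14 is even, not odd.

(⇒) fails and (⇐) fails.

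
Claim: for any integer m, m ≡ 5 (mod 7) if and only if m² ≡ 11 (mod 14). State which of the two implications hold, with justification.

(⟹) This fails: take m = 12. Then 12 ≡ 5 (mod 7), but 12² = 144 ≡ 4 (mod 14), not 11.

(⟸) This fails: take m = 9. Then 9² = 81 ≡ 11 (mod 14), yet 9 ≡ 2 (mod 7), not 5.

Neither direction holds.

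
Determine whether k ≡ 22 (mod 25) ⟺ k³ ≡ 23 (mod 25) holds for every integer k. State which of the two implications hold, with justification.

(⇒) Suppose k ≡ 22 (mod 25). Write k = 25j + 22. Then (25j + 22)³ = 15625j³ + 41250j² + 36300j + 10648 = 25(625j³ + 1650j² + 1452j + 425) + 23, so k³ ≡ 23 (mod 25).

(⇐) Conversely, suppose k³ ≡ 23 (mod 25). The only residue r in {0, …, 24} with r³ ≡ 23 (mod 25) is r = 22, so k ≡ 22 (mod 25).

The biconditional holds.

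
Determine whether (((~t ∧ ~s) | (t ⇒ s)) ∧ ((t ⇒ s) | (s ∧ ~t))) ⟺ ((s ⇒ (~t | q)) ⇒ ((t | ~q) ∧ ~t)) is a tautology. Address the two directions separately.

Only the converse holds.

(→) This fails. Under s = F, t = F, q = T, the left side is true but the right side is false.

(←) Assume the antecedent. If s is true, the consequent reduces to true regardless of the other variables. If s is false, the antecedent forces (s = F, t = F, q = F), and the consequent holds there. Either way the consequent holds.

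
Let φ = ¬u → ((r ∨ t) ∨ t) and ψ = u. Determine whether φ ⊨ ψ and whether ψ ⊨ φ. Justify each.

[⇒] This fails. Under r = T, t = F, u = F, the left side is true but the right side is false.

[⇐] Assume the antecedent. If r is true, ¬u → ((r ∨ t) ∨ t) reduces to true regardless of the other variables. If r is false, the antecedent forces (r = F, t = F, u = T) or (r = F, t = T, u = T), and ¬u → ((r ∨ t) ∨ t) holds there. Either way ¬u → ((r ∨ t) ∨ t) holds.

(⇒) fails; (⇐) holds.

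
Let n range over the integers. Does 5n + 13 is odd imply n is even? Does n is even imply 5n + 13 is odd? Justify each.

Equivalent; both directions hold.

(⇒) Suppose 5n + 13 is odd. Since 5 is odd, 5n and n have the same parity, so 5n + 13 ≡ n + 13 (mod 2). As 13 is odd, 5n + 13 is odd exactly when n is even. Thus n is even.

(⇐) Conversely, suppose n is even; write n = 2j. Then 5n + 13 = 5·(2j) + 13 = 2·5j + 13, which is odd.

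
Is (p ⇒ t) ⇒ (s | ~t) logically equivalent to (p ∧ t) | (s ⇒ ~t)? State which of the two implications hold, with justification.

[⇒] This fails. Under s = T, p = F, t = T, the left side is true but the right side is false.

[⇐] This fails. Under s = F, p = F, t = T, the left side is false but the right side is true.

Neither implication holds.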